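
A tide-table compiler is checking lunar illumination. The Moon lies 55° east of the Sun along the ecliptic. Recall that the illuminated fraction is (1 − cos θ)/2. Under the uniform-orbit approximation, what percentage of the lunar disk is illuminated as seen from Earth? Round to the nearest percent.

21%

cos 55° = 0.574, so f = (1 − 0.574)/2 = 0.213, i.e. 21%.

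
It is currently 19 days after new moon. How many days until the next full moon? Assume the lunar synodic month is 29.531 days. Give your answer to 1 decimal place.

Full moon occurs at elongation 180°, i.e. at age 29.531 × 180/360 = 14.765 d.
Already past this cycle's full moon; the next is at 14.765 + 29.531 = 44.296 d, so 44.296 − 19 = 25.296 days.

25.3 days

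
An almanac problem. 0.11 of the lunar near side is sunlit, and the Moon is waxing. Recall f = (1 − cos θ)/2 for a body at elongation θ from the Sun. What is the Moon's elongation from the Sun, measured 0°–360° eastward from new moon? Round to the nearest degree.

cos θ = 1 − 2f = 0.780, giving a principal value of 38.7°.
Waxing ⇒ before full, so θ = 38.7°.

39°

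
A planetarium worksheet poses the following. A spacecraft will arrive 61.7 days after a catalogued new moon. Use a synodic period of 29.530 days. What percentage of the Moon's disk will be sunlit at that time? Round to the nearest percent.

8%

61.7/29.530 = 2.089 lunations, so 2 complete cycles and 2.64 d into the next.
The Moon has covered 2.64/29.530 of its cycle, so θ ≈ 360° × 2.64/29.530 = 32.2°.
cos 32.2° = 0.846, so f = (1 − 0.846)/2 = 0.077, so 8%.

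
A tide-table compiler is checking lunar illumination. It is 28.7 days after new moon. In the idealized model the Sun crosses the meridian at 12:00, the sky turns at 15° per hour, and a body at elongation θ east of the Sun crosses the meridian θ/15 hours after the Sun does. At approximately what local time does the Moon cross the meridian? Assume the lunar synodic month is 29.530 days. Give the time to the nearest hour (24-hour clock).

11:00

Elongation θ = 360° × 28.7/29.530 ≈ 349.9°.
The Moon trails the Sun by θ/15 = 349.9/15 ≈ 23.33 hours.
12:00 + 23.33 h ≈ 11:20 → 11:00 to the nearest hour.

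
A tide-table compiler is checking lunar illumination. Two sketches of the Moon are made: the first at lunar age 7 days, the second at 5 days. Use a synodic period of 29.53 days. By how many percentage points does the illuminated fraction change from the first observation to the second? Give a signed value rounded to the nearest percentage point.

-20 pp

θ₁ = 360° × 7/29.53 = 85.3°, f₁ = (1 − cos θ₁)/2 = 0.459.
θ₂ = 360° × 5/29.53 = 61.0°, f₂ = (1 − cos θ₂)/2 = 0.257.
Change = f₂ − f₁ = -0.202 → -20 percentage points.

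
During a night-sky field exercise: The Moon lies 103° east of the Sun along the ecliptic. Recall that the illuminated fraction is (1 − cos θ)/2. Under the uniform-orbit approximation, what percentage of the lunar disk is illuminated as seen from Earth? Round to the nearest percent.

61%

cos 103° = (-0.225), so f = (1 − (-0.225))/2 = 0.612, i.e. 61%.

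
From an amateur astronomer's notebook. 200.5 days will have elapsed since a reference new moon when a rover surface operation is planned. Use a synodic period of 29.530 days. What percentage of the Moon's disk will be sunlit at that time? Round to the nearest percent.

200.5 d spans 6 complete synodic months (6 × 29.530 = 177.18 d) plus 23.32 d.
Phase angle: θ = 360°·(23.32 d)/(29.530 d) = 284.3°.
cos 284.3° = 0.247, so f = (1 − 0.247)/2 = 0.377, so 38%.

38%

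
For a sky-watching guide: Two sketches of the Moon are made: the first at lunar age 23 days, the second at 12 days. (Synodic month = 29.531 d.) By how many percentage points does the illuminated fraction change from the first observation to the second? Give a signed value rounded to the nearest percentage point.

+51 percentage points

First observation: θ = 360°·23/29.531 = 280.4°, so f = 0.410.
Second observation: θ = 146.3°, f = 0.916.
Δf = 0.916 − 0.410 = +0.506, i.e. +51 pp.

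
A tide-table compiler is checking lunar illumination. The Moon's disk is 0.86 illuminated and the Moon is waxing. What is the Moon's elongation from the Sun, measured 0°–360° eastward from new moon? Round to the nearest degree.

cos θ = 1 − 2f = -0.720, giving a principal value of 136.1°.
Before full moon the principal value applies: θ = 136.1°.

136°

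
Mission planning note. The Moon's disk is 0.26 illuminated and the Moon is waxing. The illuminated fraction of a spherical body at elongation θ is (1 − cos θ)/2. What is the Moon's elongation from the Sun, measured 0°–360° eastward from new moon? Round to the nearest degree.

61°

Invert f = (1 − cos θ)/2 to get cos θ = 1 − 2(0.26) = 0.480, hence θ₀ = arccos 0.480 = 61.3°.
Waxing ⇒ before full, so θ = 61.3°.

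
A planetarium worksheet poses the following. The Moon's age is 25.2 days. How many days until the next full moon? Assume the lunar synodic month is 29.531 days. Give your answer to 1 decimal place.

19.1 days

Full moon occurs at elongation 180°, i.e. at age 29.531 × 180/360 = 14.765 d.
This lunation's full moon (14.765 d) has passed, so add one period: 44.296 − 25.2 = 19.096 days.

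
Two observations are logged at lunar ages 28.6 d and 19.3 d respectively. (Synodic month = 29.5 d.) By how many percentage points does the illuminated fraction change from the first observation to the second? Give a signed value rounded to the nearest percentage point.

First observation: θ = 360°·28.6/29.5 = 349.0°, so f = 0.009.
Second observation: θ = 235.5°, f = 0.783.
Δf = 0.783 − 0.009 = +0.774, i.e. +77 pp.

+77 percentage points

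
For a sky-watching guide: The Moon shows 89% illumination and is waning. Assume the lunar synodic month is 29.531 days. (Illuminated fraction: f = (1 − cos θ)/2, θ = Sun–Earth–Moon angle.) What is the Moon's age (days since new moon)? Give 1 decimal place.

From f = (1 − cos θ)/2: cos θ = 1 − 2×0.89 = -0.780; arccos → 141.3°.
Waning ⇒ past full, so θ = 360° − 141.3° = 218.7°.
At 360°/29.531 d per day, 218.7° corresponds to 17.94 days.

17.9 days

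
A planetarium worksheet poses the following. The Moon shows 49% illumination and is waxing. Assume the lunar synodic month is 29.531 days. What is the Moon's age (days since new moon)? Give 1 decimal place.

7.3 days

cos θ = 1 − 2f = 0.020, giving a principal value of 88.9°.
Before full moon the principal value applies: θ = 88.9°.
At 360°/29.531 d per day, 88.9° corresponds to 7.29 days.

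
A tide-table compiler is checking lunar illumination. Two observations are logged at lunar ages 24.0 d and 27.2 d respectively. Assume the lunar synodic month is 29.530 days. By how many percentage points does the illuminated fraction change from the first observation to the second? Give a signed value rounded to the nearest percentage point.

θ₁ = 360° × 24.0/29.530 = 292.6°, f₁ = (1 − cos θ₁)/2 = 0.308.
θ₂ = 360° × 27.2/29.530 = 331.6°, f₂ = (1 − cos θ₂)/2 = 0.060.
Change = f₂ − f₁ = -0.248 → -25 percentage points.

-25 percentage points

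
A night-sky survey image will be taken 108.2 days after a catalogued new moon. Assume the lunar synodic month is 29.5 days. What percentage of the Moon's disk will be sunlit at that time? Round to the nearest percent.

75%

108.2/29.5 = 3.668 lunations, so 3 complete cycles and 19.70 d into the next.
The Moon has covered 19.70/29.5 of its cycle, so θ ≈ 360° × 19.70/29.5 = 240.4°.
Illuminated fraction = (1 − cos 240.4°)/2 = (1 − (-0.494))/2 ≈ 0.747, so 75%.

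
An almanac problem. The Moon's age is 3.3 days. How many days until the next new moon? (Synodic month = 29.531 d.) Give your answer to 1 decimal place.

26.2 days

One full lunation from the last new moon is 29.531 d; remaining = 29.531 − 3.3 = 26.231 d.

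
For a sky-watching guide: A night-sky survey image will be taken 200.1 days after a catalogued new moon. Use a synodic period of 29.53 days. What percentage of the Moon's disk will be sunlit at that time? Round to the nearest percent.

42%

200.1 d spans 6 complete synodic months (6 × 29.53 = 177.18 d) plus 22.92 d.
Elongation θ = 360° × 22.92/29.53 ≈ 279.4°.
With cos θ = 0.164, the lit fraction is (1 − 0.164)/2 ≈ 0.418, so 42%.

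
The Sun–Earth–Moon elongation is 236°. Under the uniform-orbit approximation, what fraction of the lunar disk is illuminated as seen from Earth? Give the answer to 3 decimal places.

0.780

Half-versine of 236°: (1 − (-0.559))/2 = 0.780.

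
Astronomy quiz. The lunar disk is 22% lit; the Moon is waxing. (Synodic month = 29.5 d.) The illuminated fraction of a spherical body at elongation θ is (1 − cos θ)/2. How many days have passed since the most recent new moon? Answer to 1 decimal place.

Invert f = (1 − cos θ)/2 to get cos θ = 1 − 2(0.22) = 0.560, hence θ₀ = arccos 0.560 = 55.9°.
Waxing ⇒ before full, so θ = 55.9°.
Age = 29.5 × 55.9°/360° ≈ 4.58 days.

4.6 days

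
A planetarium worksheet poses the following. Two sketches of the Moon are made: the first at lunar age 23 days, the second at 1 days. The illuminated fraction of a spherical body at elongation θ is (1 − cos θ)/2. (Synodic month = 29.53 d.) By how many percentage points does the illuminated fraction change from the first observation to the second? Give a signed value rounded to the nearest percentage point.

-40 percentage points

θ₁ = 360° × 23/29.53 = 280.4°, f₁ = (1 − cos θ₁)/2 = 0.410.
θ₂ = 360° × 1/29.53 = 12.2°, f₂ = (1 − cos θ₂)/2 = 0.011.
Change = f₂ − f₁ = -0.399 → -40 percentage points.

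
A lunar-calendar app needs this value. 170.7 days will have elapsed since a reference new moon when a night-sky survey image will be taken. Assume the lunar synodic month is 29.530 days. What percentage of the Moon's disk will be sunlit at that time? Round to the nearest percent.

Reduce mod P: 170.7 − 5×29.530 = 23.05 d into the current lunation.
Elongation θ = 360° × 23.05/29.530 ≈ 281.0°.
cos 281.0° = 0.191, so f = (1 − 0.191)/2 = 0.405, so 40%.

40%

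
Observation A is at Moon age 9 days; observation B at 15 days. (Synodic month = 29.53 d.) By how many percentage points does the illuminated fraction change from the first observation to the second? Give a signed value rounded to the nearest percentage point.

+33 percentage points

θ₁ = 360° × 9/29.53 = 109.7°, f₁ = (1 − cos θ₁)/2 = 0.669.
θ₂ = 360° × 15/29.53 = 182.9°, f₂ = (1 − cos θ₂)/2 = 0.999.
Change = f₂ − f₁ = +0.331 → +33 percentage points.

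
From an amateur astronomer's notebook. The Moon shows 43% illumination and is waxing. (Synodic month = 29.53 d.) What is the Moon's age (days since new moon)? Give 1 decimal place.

6.7 days

Invert f = (1 − cos θ)/2 to get cos θ = 1 − 2(0.43) = 0.140, hence θ₀ = arccos 0.140 = 82.0°.
Waxing ⇒ before full, so θ = 82.0°.
Age = 29.53 × 82.0°/360° ≈ 6.72 days.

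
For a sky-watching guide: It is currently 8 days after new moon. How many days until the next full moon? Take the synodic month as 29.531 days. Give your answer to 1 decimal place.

Full moon is 0.5 of the way through the cycle: age 0.5 × 29.531 = 14.765 d.
So 6.765 days remain (14.765 − 8).

6.8 days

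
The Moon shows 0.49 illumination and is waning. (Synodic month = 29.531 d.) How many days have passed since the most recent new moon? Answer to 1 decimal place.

cos θ = 1 − 2f = 0.020, giving a principal value of 88.9°.
Since the Moon is past full (waning), take the reflex angle: θ = 360° − 88.9° = 271.1°.
That fraction of the synodic month is 271.1/360 × 29.531 d ≈ 22.24 d.

22.2 days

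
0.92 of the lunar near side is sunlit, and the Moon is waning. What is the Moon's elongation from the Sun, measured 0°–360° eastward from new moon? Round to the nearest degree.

Invert f = (1 − cos θ)/2 to get cos θ = 1 − 2(0.92) = -0.840, hence θ₀ = arccos -0.840 = 147.1°.
Waning ⇒ past full, so θ = 360° − 147.1° = 212.9°.

213°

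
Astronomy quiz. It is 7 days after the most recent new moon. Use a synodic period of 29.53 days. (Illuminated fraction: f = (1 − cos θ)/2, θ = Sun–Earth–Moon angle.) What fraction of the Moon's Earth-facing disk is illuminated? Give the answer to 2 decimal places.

The Moon has covered 7/29.53 of its cycle, so θ ≈ 360° × 7/29.53 = 85.3°.
With cos θ = 0.081, the lit fraction is (1 − 0.081)/2 ≈ 0.459.

0.46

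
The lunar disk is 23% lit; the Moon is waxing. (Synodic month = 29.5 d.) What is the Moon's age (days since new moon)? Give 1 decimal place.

4.7 days

From f = (1 − cos θ)/2: cos θ = 1 − 2×0.23 = 0.540; arccos → 57.3°.
Before full moon the principal value applies: θ = 57.3°.
Age = 29.5 × 57.3°/360° ≈ 4.70 days.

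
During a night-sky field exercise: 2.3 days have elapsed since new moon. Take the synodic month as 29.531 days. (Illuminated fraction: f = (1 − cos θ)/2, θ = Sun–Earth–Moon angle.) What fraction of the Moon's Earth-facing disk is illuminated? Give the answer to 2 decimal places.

0.06

Phase angle: θ = 360°·(2.3 d)/(29.531 d) = 28.0°.
cos 28.0° = 0.883, so f = (1 − 0.883)/2 = 0.059.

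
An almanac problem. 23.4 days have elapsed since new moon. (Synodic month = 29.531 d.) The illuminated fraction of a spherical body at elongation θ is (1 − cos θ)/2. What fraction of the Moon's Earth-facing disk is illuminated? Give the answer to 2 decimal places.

Elongation θ = 360° × 23.4/29.531 ≈ 285.3°.
Illuminated fraction = (1 − cos 285.3°)/2 = (1 − 0.263)/2 ≈ 0.368.

0.37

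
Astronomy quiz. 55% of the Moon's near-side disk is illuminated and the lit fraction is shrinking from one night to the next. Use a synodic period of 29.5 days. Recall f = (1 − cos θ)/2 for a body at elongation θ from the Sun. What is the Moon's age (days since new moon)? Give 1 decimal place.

cos θ = 1 − 2f = -0.100, giving a principal value of 95.7°.
Waning ⇒ past full, so θ = 360° − 95.7° = 264.3°.
Age = 29.5 × 264.3°/360° ≈ 21.65 days.

21.7 days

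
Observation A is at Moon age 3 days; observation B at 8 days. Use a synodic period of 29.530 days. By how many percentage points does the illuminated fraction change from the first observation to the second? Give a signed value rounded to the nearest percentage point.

First observation: θ = 360°·3/29.530 = 36.6°, so f = 0.098.
Second observation: θ = 97.5°, f = 0.566.
Δf = 0.566 − 0.098 = +0.467, i.e. +47 pp.

+47 percentage points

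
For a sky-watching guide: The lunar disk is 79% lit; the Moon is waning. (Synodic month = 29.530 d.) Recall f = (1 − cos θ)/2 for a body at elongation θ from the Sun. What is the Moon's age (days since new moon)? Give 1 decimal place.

cos θ = 1 − 2f = -0.580, giving a principal value of 125.5°.
Waning ⇒ past full, so θ = 360° − 125.5° = 234.5°.
Age = 29.530 × 234.5°/360° ≈ 19.24 days.

19.2 days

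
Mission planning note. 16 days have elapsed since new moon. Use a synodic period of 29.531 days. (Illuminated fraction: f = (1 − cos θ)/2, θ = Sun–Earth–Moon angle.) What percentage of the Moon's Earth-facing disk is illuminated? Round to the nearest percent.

Phase angle: θ = 360°·(16 d)/(29.531 d) = 195.0°.
With cos θ = (-0.966), the lit fraction is (1 − (-0.966))/2 ≈ 0.983, so 98%.

98%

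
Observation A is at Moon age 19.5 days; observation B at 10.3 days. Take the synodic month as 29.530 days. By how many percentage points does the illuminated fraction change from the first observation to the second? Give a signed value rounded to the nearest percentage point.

θ₁ = 360° × 19.5/29.530 = 237.7°, f₁ = (1 − cos θ₁)/2 = 0.767.
θ₂ = 360° × 10.3/29.530 = 125.6°, f₂ = (1 − cos θ₂)/2 = 0.791.
Change = f₂ − f₁ = +0.024 → +2 percentage points.

+2 percentage points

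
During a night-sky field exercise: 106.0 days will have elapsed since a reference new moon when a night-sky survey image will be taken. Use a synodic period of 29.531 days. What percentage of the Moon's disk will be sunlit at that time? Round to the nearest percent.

106.0/29.531 = 3.589 lunations, so 3 complete cycles and 17.41 d into the next.
Phase angle: θ = 360°·(17.41 d)/(29.531 d) = 212.2°.
cos 212.2° = (-0.846), so f = (1 − (-0.846))/2 = 0.923, so 92%.

92%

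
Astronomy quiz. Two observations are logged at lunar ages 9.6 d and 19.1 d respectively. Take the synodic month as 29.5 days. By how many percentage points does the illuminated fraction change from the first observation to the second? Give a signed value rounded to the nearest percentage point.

First observation: θ = 360°·9.6/29.5 = 117.2°, so f = 0.728.
Second observation: θ = 233.1°, f = 0.800.
Δf = 0.800 − 0.728 = +0.072, i.e. +7 pp.

+7 pp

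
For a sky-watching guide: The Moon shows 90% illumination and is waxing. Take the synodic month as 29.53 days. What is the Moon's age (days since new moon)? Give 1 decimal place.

From f = (1 − cos θ)/2: cos θ = 1 − 2×0.90 = -0.800; arccos → 143.1°.
The Moon is waxing (0°–180°), so θ = 143.1° directly.
That fraction of the synodic month is 143.1/360 × 29.53 d ≈ 11.74 d.

11.7 days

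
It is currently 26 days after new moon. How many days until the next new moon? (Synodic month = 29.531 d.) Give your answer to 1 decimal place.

3.5 days

One full lunation from the last new moon is 29.531 d; remaining = 29.531 − 26 = 3.531 d.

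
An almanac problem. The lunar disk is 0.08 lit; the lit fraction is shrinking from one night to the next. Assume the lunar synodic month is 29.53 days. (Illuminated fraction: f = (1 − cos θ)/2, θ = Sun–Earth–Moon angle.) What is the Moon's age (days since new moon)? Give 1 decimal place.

Invert f = (1 − cos θ)/2 to get cos θ = 1 − 2(0.08) = 0.840, hence θ₀ = arccos 0.840 = 32.9°.
Waning ⇒ past full, so θ = 360° − 32.9° = 327.1°.
That fraction of the synodic month is 327.1/360 × 29.53 d ≈ 26.83 d.

26.8 days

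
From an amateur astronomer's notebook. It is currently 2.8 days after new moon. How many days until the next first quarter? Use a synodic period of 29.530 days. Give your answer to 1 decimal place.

First quarter is 0.25 of the way through the cycle: age 0.25 × 29.530 = 7.383 d.
So 4.583 days remain (7.383 − 2.8).

4.6 days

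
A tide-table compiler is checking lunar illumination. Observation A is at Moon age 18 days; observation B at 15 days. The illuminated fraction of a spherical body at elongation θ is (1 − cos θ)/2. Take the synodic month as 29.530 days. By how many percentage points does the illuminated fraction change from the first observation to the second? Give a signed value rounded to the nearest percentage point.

First observation: θ = 360°·18/29.530 = 219.4°, so f = 0.886.
Second observation: θ = 182.9°, f = 0.999.
Δf = 0.999 − 0.886 = +0.113, i.e. +11 pp.

+11 pp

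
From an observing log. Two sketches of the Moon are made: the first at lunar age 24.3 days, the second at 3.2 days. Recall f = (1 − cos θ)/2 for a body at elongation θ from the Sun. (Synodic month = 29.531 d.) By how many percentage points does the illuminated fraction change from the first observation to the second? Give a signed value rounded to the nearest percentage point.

θ₁ = 360° × 24.3/29.531 = 296.2°, f₁ = (1 − cos θ₁)/2 = 0.279.
θ₂ = 360° × 3.2/29.531 = 39.0°, f₂ = (1 − cos θ₂)/2 = 0.111.
Change = f₂ − f₁ = -0.168 → -17 percentage points.

-17 pp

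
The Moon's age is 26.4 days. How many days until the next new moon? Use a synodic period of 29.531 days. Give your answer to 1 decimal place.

3.1 days

One full lunation from the last new moon is 29.531 d; remaining = 29.531 − 26.4 = 3.131 d.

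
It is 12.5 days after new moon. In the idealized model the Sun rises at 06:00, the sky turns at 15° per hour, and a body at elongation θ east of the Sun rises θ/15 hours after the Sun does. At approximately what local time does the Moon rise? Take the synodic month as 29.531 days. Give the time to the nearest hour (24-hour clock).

16:00

The Moon has covered 12.5/29.531 of its cycle, so θ ≈ 360° × 12.5/29.531 = 152.4°.
The Moon trails the Sun by θ/15 = 152.4/15 ≈ 10.16 hours.
06:00 + 10.16 h ≈ 16:10 → 16:00 to the nearest hour.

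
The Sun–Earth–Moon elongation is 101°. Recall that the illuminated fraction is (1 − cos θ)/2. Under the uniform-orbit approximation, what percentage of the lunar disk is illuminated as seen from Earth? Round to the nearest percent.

60%

cos 101° = (-0.191), so f = (1 − (-0.191))/2 = 0.595, i.e. 60%.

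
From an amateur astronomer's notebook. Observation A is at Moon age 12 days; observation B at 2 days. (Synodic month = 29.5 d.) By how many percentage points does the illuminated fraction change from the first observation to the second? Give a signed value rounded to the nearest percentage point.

First observation: θ = 360°·12/29.5 = 146.4°, so f = 0.917.
Second observation: θ = 24.4°, f = 0.045.
Δf = 0.045 − 0.917 = -0.872, i.e. -87 pp.

-87 percentage points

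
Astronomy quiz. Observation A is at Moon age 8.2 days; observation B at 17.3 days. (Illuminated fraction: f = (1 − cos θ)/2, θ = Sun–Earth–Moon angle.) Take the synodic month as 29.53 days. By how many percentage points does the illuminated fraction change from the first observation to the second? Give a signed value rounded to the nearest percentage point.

+34 percentage points

First observation: θ = 360°·8.2/29.53 = 100.0°, so f = 0.587.
Second observation: θ = 210.9°, f = 0.929.
Δf = 0.929 − 0.587 = +0.342, i.e. +34 pp.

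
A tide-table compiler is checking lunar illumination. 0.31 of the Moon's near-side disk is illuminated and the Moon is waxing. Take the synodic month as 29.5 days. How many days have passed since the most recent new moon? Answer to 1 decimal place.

5.5 days

Invert f = (1 − cos θ)/2 to get cos θ = 1 − 2(0.31) = 0.380, hence θ₀ = arccos 0.380 = 67.7°.
Waxing ⇒ before full, so θ = 67.7°.
That fraction of the synodic month is 67.7/360 × 29.5 d ≈ 5.54 d.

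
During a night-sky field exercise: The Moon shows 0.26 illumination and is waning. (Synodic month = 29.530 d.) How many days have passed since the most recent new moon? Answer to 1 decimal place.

Invert f = (1 − cos θ)/2 to get cos θ = 1 − 2(0.26) = 0.480, hence θ₀ = arccos 0.480 = 61.3°.
Waning ⇒ past full, so θ = 360° − 61.3° = 298.7°.
Age = 29.530 × 298.7°/360° ≈ 24.50 days.

24.5 days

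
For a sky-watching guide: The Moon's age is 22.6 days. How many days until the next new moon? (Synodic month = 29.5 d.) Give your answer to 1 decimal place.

6.9 days

One full lunation from the last new moon is 29.5 d; remaining = 29.5 − 22.6 = 6.900 d.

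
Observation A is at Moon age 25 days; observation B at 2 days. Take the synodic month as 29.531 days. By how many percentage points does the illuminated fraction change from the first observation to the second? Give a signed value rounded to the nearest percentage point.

θ₁ = 360° × 25/29.531 = 304.8°, f₁ = (1 − cos θ₁)/2 = 0.215.
θ₂ = 360° × 2/29.531 = 24.4°, f₂ = (1 − cos θ₂)/2 = 0.045.
Change = f₂ − f₁ = -0.170 → -17 percentage points.

-17 pp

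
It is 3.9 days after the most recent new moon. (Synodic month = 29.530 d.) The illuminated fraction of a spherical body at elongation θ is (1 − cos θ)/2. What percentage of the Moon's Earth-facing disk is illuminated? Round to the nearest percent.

16%

Elongation θ = 360° × 3.9/29.530 ≈ 47.5°.
With cos θ = 0.675, the lit fraction is (1 − 0.675)/2 ≈ 0.162, so 16%.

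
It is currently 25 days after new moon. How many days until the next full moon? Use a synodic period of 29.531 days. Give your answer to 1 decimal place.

19.3 days

Full moon occurs at elongation 180°, i.e. at age 29.531 × 180/360 = 14.765 d.
This lunation's full moon (14.765 d) has passed, so add one period: 44.296 − 25 = 19.296 days.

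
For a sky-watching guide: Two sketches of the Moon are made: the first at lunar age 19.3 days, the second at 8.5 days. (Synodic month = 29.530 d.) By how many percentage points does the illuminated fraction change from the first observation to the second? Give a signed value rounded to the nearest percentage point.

First observation: θ = 360°·19.3/29.530 = 235.3°, so f = 0.785.
Second observation: θ = 103.6°, f = 0.618.
Δf = 0.618 − 0.785 = -0.167, i.e. -17 pp.

-17 percentage points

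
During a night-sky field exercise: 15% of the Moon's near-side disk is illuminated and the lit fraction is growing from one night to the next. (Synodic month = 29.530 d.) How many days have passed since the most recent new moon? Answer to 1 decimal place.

Invert f = (1 − cos θ)/2 to get cos θ = 1 − 2(0.15) = 0.700, hence θ₀ = arccos 0.700 = 45.6°.
Before full moon the principal value applies: θ = 45.6°.
Age = 29.530 × 45.6°/360° ≈ 3.74 days.

3.7 days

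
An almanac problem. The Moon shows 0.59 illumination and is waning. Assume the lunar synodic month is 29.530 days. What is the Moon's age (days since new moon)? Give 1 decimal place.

cos θ = 1 − 2f = -0.180, giving a principal value of 100.4°.
Since the Moon is past full (waning), take the reflex angle: θ = 360° − 100.4° = 259.6°.
Age = 29.530 × 259.6°/360° ≈ 21.30 days.

21.3 days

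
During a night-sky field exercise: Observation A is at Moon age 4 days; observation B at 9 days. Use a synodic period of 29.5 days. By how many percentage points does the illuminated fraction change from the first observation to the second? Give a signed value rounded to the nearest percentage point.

+50 pp

First observation: θ = 360°·4/29.5 = 48.8°, so f = 0.171.
Second observation: θ = 109.8°, f = 0.670.
Δf = 0.670 − 0.171 = +0.499, i.e. +50 pp.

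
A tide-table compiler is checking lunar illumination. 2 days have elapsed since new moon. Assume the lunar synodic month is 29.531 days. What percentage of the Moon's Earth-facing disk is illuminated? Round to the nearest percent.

4%

Phase angle: θ = 360°·(2 d)/(29.531 d) = 24.4°.
With cos θ = 0.911, the lit fraction is (1 − 0.911)/2 ≈ 0.045, so 4%.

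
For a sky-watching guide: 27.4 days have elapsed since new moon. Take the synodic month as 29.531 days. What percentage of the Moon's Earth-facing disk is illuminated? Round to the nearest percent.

5%

Phase angle: θ = 360°·(27.4 d)/(29.531 d) = 334.0°.
Illuminated fraction = (1 − cos 334.0°)/2 = (1 − 0.899)/2 ≈ 0.051, so 5%.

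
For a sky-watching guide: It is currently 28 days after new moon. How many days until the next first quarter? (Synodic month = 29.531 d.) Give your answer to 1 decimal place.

First quarter occurs at elongation 90°, i.e. at age 29.531 × 90/360 = 7.383 d.
This lunation's first quarter (7.383 d) has passed, so add one period: 36.914 − 28 = 8.914 days.

8.9 days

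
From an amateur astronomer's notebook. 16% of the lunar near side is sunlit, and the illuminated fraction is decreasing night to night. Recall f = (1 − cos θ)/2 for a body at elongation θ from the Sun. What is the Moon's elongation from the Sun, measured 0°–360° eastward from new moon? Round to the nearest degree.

cos θ = 1 − 2f = 0.680, giving a principal value of 47.2°.
A waning Moon lies in 180°–360°, so θ = 360° − 47.2° = 312.8°.

313°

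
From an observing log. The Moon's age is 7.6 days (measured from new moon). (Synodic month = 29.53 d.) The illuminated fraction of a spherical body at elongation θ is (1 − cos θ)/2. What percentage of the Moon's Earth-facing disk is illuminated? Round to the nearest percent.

Phase angle: θ = 360°·(7.6 d)/(29.53 d) = 92.7°.
cos 92.7° = (-0.046), so f = (1 − (-0.046))/2 = 0.523, so 52%.

52%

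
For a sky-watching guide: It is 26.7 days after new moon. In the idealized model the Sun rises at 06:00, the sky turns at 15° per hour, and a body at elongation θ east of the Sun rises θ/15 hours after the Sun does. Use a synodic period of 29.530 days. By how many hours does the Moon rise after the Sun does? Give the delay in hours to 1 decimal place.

21.7 h

Elongation θ = 360° × 26.7/29.530 ≈ 325.5°.
The Moon trails the Sun by θ/15 = 325.5/15 ≈ 21.70 hours.
So the Moon rises 21.70 h after the Sun.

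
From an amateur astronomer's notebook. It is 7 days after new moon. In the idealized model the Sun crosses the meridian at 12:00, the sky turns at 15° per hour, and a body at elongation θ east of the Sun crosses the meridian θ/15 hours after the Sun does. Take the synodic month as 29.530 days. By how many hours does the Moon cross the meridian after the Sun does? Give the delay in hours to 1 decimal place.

5.7 h

The Moon has covered 7/29.530 of its cycle, so θ ≈ 360° × 7/29.530 = 85.3°.
The Moon trails the Sun by θ/15 = 85.3/15 ≈ 5.69 hours.
So the Moon crosses the meridian 5.69 h after the Sun.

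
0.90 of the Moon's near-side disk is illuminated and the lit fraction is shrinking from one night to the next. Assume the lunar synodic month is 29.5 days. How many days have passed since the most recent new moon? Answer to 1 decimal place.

17.8 days

Invert f = (1 − cos θ)/2 to get cos θ = 1 − 2(0.90) = -0.800, hence θ₀ = arccos -0.800 = 143.1°.
Waning ⇒ past full, so θ = 360° − 143.1° = 216.9°.
Age = 29.5 × 216.9°/360° ≈ 17.77 days.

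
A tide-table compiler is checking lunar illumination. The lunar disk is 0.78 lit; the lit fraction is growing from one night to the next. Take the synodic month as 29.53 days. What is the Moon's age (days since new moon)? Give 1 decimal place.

10.2 days

Invert f = (1 − cos θ)/2 to get cos θ = 1 − 2(0.78) = -0.560, hence θ₀ = arccos -0.560 = 124.1°.
Before full moon the principal value applies: θ = 124.1°.
Age = 29.53 × 124.1°/360° ≈ 10.18 days.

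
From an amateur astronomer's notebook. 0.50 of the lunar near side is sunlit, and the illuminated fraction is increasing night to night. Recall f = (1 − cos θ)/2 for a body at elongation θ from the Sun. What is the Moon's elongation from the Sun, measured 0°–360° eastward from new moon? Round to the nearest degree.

90°

cos θ = 1 − 2f = 0.000, giving a principal value of 90.0°.
The Moon is waxing (0°–180°), so θ = 90.0° directly.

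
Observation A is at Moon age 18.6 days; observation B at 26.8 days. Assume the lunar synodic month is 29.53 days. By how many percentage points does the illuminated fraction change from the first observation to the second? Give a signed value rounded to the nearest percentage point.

First observation: θ = 360°·18.6/29.53 = 226.8°, so f = 0.843.
Second observation: θ = 326.7°, f = 0.082.
Δf = 0.082 − 0.843 = -0.761, i.e. -76 pp.

-76 percentage points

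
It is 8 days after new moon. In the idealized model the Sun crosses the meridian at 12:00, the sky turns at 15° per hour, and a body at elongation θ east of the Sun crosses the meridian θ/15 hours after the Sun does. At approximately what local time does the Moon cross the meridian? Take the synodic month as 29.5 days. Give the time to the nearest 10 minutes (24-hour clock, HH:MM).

Elongation θ = 360° × 8/29.5 ≈ 97.6°.
The Moon trails the Sun by θ/15 = 97.6/15 ≈ 6.51 hours.
12:00 + 6.508 h ≈ 18:31 → 18:30 to the nearest ten minutes.

18:30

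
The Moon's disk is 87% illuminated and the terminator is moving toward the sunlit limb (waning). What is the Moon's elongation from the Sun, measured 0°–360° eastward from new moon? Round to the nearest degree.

222°

From f = (1 − cos θ)/2: cos θ = 1 − 2×0.87 = -0.740; arccos → 137.7°.
A waning Moon lies in 180°–360°, so θ = 360° − 137.7° = 222.3°.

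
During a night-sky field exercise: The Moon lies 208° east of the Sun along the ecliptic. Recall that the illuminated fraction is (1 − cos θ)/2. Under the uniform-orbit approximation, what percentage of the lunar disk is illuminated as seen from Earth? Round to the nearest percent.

94%

f = (1 − cos 208°)/2 = (1 − (-0.883))/2 ≈ 0.941, i.e. 94%.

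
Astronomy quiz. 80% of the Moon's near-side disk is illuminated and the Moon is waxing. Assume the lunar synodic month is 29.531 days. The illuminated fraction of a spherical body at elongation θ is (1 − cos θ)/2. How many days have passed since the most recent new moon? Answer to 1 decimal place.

10.4 days

cos θ = 1 − 2f = -0.600, giving a principal value of 126.9°.
The Moon is waxing (0°–180°), so θ = 126.9° directly.
At 360°/29.531 d per day, 126.9° corresponds to 10.41 days.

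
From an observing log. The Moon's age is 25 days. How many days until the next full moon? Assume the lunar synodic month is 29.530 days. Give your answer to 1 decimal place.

19.3 days

Full moon occurs at elongation 180°, i.e. at age 29.530 × 180/360 = 14.765 d.
This lunation's full moon (14.765 d) has passed, so add one period: 44.295 − 25 = 19.295 days.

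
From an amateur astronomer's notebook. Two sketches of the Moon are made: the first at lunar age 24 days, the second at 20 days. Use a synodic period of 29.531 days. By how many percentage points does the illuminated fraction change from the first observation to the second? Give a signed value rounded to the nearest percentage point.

+41 percentage points

θ₁ = 360° × 24/29.531 = 292.6°, f₁ = (1 − cos θ₁)/2 = 0.308.
θ₂ = 360° × 20/29.531 = 243.8°, f₂ = (1 − cos θ₂)/2 = 0.721.
Change = f₂ − f₁ = +0.413 → +41 percentage points.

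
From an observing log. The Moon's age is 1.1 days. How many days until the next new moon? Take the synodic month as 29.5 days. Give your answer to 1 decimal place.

The next new moon completes the synodic month: 29.5 − 1.1 = 28.400 days.

28.4 days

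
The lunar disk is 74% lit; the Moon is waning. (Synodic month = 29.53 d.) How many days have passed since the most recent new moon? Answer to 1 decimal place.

19.8 days

cos θ = 1 − 2f = -0.480, giving a principal value of 118.7°.
Waning ⇒ past full, so θ = 360° − 118.7° = 241.3°.
Age = 29.53 × 241.3°/360° ≈ 19.79 days.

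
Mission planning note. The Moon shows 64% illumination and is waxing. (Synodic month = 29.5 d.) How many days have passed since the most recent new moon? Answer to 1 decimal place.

8.7 days

cos θ = 1 − 2f = -0.280, giving a principal value of 106.3°.
Before full moon the principal value applies: θ = 106.3°.
That fraction of the synodic month is 106.3/360 × 29.5 d ≈ 8.71 d.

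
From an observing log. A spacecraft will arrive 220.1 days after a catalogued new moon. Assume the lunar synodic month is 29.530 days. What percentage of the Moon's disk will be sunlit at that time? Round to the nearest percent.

Reduce mod P: 220.1 − 7×29.530 = 13.39 d into the current lunation.
The Moon has covered 13.39/29.530 of its cycle, so θ ≈ 360° × 13.39/29.530 = 163.2°.
cos 163.2° = (-0.958), so f = (1 − (-0.958))/2 = 0.979, so 98%.

98%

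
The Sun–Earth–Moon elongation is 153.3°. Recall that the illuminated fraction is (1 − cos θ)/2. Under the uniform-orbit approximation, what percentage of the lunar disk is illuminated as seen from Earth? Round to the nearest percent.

95%

Half-versine of 153.3°: (1 − (-0.893))/2 = 0.947, i.e. 95%.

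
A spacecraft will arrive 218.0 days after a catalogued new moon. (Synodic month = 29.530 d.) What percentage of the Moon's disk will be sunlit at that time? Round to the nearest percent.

87%

218.0 d spans 7 complete synodic months (7 × 29.530 = 206.71 d) plus 11.29 d.
Phase angle: θ = 360°·(11.29 d)/(29.530 d) = 137.6°.
Illuminated fraction = (1 − cos 137.6°)/2 = (1 − (-0.739))/2 ≈ 0.869, so 87%.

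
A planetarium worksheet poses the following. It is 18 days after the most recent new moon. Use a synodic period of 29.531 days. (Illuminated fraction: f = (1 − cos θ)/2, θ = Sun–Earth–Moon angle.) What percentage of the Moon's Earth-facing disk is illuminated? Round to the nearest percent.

89%

The Moon has covered 18/29.531 of its cycle, so θ ≈ 360° × 18/29.531 = 219.4°.
Illuminated fraction = (1 − cos 219.4°)/2 = (1 − (-0.772))/2 ≈ 0.886, so 89%.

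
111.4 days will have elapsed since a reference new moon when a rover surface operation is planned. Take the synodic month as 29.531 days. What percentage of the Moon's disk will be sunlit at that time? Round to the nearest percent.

43%

111.4/29.531 = 3.772 lunations, so 3 complete cycles and 22.81 d into the next.
The Moon has covered 22.81/29.531 of its cycle, so θ ≈ 360° × 22.81/29.531 = 278.0°.
With cos θ = 0.140, the lit fraction is (1 − 0.140)/2 ≈ 0.430, so 43%.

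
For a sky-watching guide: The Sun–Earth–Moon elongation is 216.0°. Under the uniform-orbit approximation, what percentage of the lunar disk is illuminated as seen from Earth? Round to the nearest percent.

90%

Half-versine of 216.0°: (1 − (-0.809))/2 = 0.905, i.e. 90%.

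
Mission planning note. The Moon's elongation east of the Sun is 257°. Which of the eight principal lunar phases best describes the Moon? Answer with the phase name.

last quarter

The last quarter sector spans roughly 248°–292°; 257° falls inside it.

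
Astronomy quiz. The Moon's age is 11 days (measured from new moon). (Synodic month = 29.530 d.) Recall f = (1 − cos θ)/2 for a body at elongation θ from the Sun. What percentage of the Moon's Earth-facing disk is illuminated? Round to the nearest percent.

85%

Elongation θ = 360° × 11/29.530 ≈ 134.1°.
Illuminated fraction = (1 − cos 134.1°)/2 = (1 − (-0.696))/2 ≈ 0.848, so 85%.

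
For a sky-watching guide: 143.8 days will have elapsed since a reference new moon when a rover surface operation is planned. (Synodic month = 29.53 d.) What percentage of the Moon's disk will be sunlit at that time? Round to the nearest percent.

143.8/29.53 = 4.870 lunations, so 4 complete cycles and 25.68 d into the next.
Phase angle: θ = 360°·(25.68 d)/(29.53 d) = 313.1°.
Illuminated fraction = (1 − cos 313.1°)/2 = (1 − 0.683)/2 ≈ 0.159, so 16%.

16%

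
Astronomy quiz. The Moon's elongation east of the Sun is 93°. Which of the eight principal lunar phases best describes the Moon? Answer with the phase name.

first quarter

The first quarter sector spans roughly 68°–112°; 93° falls inside it.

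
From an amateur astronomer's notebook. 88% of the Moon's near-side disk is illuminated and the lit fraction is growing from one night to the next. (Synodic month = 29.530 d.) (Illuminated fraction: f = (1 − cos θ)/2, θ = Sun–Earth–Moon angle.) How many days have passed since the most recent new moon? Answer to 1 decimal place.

cos θ = 1 − 2f = -0.760, giving a principal value of 139.5°.
Waxing ⇒ before full, so θ = 139.5°.
At 360°/29.530 d per day, 139.5° corresponds to 11.44 days.

11.4 days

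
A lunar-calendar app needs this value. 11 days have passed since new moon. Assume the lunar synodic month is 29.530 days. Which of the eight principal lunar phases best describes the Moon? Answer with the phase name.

waxing gibbous

θ ≈ 360° × 11/29.530 = 134°, which falls in the waxing gibbous sector.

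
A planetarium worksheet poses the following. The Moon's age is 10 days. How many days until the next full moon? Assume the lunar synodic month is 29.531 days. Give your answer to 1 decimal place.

Full moon is 0.5 of the way through the cycle: age 0.5 × 29.531 = 14.765 d.
That is 14.765 − 10 = 4.765 days ahead.

4.8 days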